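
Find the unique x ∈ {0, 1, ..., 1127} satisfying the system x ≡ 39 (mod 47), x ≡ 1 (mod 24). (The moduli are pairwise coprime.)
x ≡ 697 (mod 1128); the representative in [0, 1128) is 697

The moduli 47, 24 are pairwise coprime, so by the CRT there is a unique solution mod 47·24 = 1128.
Solve by successive substitution. Start with x ≡ 39 (mod 47).
  Combine with x ≡ 1 (mod 24): write x = 39 + 47·t and require 39 + 47·t ≡ 1 (mod 24), i.e. 47·t ≡ 1 − 39 ≡ 10 (mod 24). Since 47^(−1) ≡ 23 (mod 24) (47 ≡ 23 (mod 24)), t ≡ 23·10 ≡ 14 (mod 24). So x ≡ 39 + 47·14 = 697 (mod 1128).
Unique solution in [0, 1128): x = 697.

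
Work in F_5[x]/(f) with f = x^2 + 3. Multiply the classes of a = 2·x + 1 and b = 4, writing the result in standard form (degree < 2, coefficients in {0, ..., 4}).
a · b ≡ 3·x + 4 (mod f(x))

Multiply as integer polynomials: a · b = 8·x + 4. Reducing coefficients mod 5: a · b ≡ 3·x + 4. This already has degree < 2, so no reduction by f is needed. Hence a · b ≡ 3·x + 4 in F_5[x]/(f).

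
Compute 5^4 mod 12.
Use repeated squaring. Binary(4) = 100. Walk through the bits of the exponent 4 left-to-right: at each bit after the leading one, square the running value, then multiply by 5 if the bit is 1 (always reducing mod 12):
  bit 1 = 1 (leading): start with 5.
  bit 2 = 0: square 5^2 = 25 ≡ 1 (mod 12).
  bit 3 = 0: square 1^2 = 1 (mod 12).
Final value: 5^4 ≡ 1 (mod 12).

Final answer: 1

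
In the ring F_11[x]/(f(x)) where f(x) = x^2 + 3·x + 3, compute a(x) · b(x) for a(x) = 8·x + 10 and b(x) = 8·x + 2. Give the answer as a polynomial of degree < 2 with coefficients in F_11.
a · b ≡ 3·x + 4 (mod f(x))

Multiply as integer polynomials: a · b = 64·x^2 + 96·x + 20. Reducing coefficients mod 11: a · b ≡ 9·x^2 + 8·x + 9. Now divide by f(x) = x^2 + 3·x + 3 in F_11[x], eliminating the leading term at each step:
  leading term 9·x^2: subtract (9)·f(x) = 9·x^2 + 5·x + 5, leaving 3·x + 4 (coefficients mod 11)
The degree is now < 2, so this is the remainder. Hence a · b ≡ 3·x + 4 in F_11[x]/(f).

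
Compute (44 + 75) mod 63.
56

Reduce the summands first: 75 ≡ 12 (mod 63), so 44 + 75 ≡ 44 + 12 (mod 63). 44 + 12 = 56; 56 = 0·63 + 56, so (44 + 75) mod 63 = 56.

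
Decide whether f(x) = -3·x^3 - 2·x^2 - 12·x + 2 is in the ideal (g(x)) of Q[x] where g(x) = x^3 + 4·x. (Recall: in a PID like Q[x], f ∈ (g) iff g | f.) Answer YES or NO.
In Q[x] the ideal (g) consists of all multiples of g, so f ∈ (g) iff g | f, i.e. iff the remainder of f on division by g is 0. Divide f by g (g is monic, so eliminate the leading term of the running remainder at each step):
  leading term -3·x^3: subtract (-3)·g(x) = -3·x^3 - 12·x, leaving 2 - 2·x^2
The remainder r(x) = 2 - 2·x^2 ≠ 0 (and deg r < deg g), so g ∤ f, i.e. f ∉ (g).

Final answer: NO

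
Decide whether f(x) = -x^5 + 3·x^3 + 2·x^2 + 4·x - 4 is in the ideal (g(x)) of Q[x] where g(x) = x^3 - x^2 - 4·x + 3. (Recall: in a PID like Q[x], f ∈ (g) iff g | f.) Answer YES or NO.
NO

In Q[x] the ideal (g) consists of all multiples of g, so f ∈ (g) iff g | f, i.e. iff the remainder of f on division by g is 0. Divide f by g (g is monic, so eliminate the leading term of the running remainder at each step):
  leading term -x^5: subtract (-x^2)·g(x) = -x^5 + x^4 + 4·x^3 - 3·x^2, leaving -x^4 - x^3 + 5·x^2 + 4·x - 4
  leading term -x^4: subtract (-x)·g(x) = -x^4 + x^3 + 4·x^2 - 3·x, leaving -2·x^3 + x^2 + 7·x - 4
  leading term -2·x^3: subtract (-2)·g(x) = -2·x^3 + 2·x^2 + 8·x - 6, leaving -x^2 - x + 2
The remainder r(x) = -x^2 - x + 2 ≠ 0 (and deg r < deg g), so g ∤ f, i.e. f ∉ (g).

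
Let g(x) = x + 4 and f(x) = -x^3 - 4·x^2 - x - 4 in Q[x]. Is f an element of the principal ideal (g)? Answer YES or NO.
In Q[x] the ideal (g) consists of all multiples of g, so f ∈ (g) iff g | f, i.e. iff the remainder of f on division by g is 0. Divide f by g (g is monic, so eliminate the leading term of the running remainder at each step):
  leading term -x^3: subtract (-x^2)·g(x) = -x^3 - 4·x^2, leaving -x - 4
  leading term -x: subtract (-1)·g(x) = -x - 4, leaving 0
The remainder is 0, so f(x) = g(x) · h(x) with h(x) = -x^2 - 1. Hence g | f, i.e. f ∈ (g).

Final answer: YES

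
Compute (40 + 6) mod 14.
4

Reduce the summands first: 40 ≡ 12 (mod 14), so 40 + 6 ≡ 12 + 6 (mod 14). 12 + 6 = 18; 18 = 1·14 + 4, so (40 + 6) mod 14 = 4.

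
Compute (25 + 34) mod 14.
3

Reduce the summands first: 25 ≡ 11, 34 ≡ 6 (mod 14), so 25 + 34 ≡ 11 + 6 (mod 14). 11 + 6 = 17; 17 = 1·14 + 3, so (25 + 34) mod 14 = 3.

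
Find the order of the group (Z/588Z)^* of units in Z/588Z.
|(Z/588Z)^*| = 168

(Z/588Z)^* consists of the classes a with gcd(a, 588) = 1, so its order is φ(588). φ is multiplicative, with φ(p^e) = p^e − p^(e−1). Factorise 588 = 2^2 · 3 · 7^2. Then
  φ(588) = (2^2 − 2^1) · (3 − 1) · (7^2 − 7^1) = 2 · 2 · 42 = 168.
Thus |(Z/588Z)^*| = 168.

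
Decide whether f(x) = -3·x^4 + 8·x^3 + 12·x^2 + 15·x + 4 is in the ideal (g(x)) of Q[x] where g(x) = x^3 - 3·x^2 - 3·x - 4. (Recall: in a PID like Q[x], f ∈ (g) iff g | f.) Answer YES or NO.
In Q[x] the ideal (g) consists of all multiples of g, so f ∈ (g) iff g | f, i.e. iff the remainder of f on division by g is 0. Divide f by g (g is monic, so eliminate the leading term of the running remainder at each step):
  leading term -3·x^4: subtract (-3·x)·g(x) = -3·x^4 + 9·x^3 + 9·x^2 + 12·x, leaving -x^3 + 3·x^2 + 3·x + 4
  leading term -x^3: subtract (-1)·g(x) = -x^3 + 3·x^2 + 3·x + 4, leaving 0
The remainder is 0, so f(x) = g(x) · h(x) with h(x) = -3·x - 1. Hence g | f, i.e. f ∈ (g).

Final answer: YES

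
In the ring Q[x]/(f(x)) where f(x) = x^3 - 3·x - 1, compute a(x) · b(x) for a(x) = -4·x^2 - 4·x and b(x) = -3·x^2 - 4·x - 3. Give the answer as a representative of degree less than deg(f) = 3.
First multiply in Q[x] without reducing: a · b = 12·x^4 + 28·x^3 + 28·x^2 + 12·x. Now divide by f(x) = x^3 - 3·x - 1, eliminating the leading term at each step:
  leading term 12·x^4: subtract (12·x)·f(x) = 12·x^4 - 36·x^2 - 12·x, leaving 28·x^3 + 64·x^2 + 24·x
  leading term 28·x^3: subtract (28)·f(x) = 28·x^3 - 84·x - 28, leaving 64·x^2 + 108·x + 28
The degree is now < 3, so this is the remainder. Hence a · b ≡ 64·x^2 + 108·x + 28 in Q[x]/(f).

Final answer: a · b ≡ 64·x^2 + 108·x + 28 (mod f(x))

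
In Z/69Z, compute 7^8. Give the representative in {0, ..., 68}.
Use repeated squaring. Binary(8) = 1000. Walk through the bits of the exponent 8 left-to-right: at each bit after the leading one, square the running value, then multiply by 7 if the bit is 1 (always reducing mod 69):
  bit 1 = 1 (leading): start with 7.
  bit 2 = 0: square 7^2 = 49 (mod 69).
  bit 3 = 0: square 49^2 = 2401 ≡ 55 (mod 69).
  bit 4 = 0: square 55^2 = 3025 ≡ 58 (mod 69).
Final value: 7^8 ≡ 58 (mod 69).

Final answer: 58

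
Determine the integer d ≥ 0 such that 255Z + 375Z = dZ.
(255, 375) = (15); d = 15

In the PID Z, (a, b) is generated by gcd(a, b). Compute gcd(375, 255) with the extended Euclidean algorithm, tracking rows (r, s, t) with s·375 + t·255 = r:
  row A: (375, 1, 0)   [1·375 + 0·255 = 375]
  row B: (255, 0, 1)   [0·375 + 1·255 = 255]
  375 = 1·255 + 120   → row C = row A − 1·row B = (120, 1, −1)   [check: 1·375 − 1·255 = 120]
  255 = 2·120 + 15   → row D = row B − 2·row C = (15, −2, 3)   [check: −2·375 + 3·255 = 15]
  120 = 8·15 + 0   → remainder 0, stop. gcd = 15 (last nonzero row D).
So gcd(255, 375) = 15, with Bézout identity −2·375 + 3·255 = 15. Containment (⊇): the Bézout identity exhibits 15 as an element of (255, 375), giving (15) ⊆ (255, 375). Containment (⊆): since 15 | 255 and 15 | 375 (255 = 15·17, 375 = 15·25), every Z-linear combination of 255 and 375 is divisible by 15, so (255, 375) ⊆ (15). Therefore (255, 375) = (15), d = 15.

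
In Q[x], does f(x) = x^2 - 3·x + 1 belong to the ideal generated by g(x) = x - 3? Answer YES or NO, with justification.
NO

In Q[x] the ideal (g) consists of all multiples of g, so f ∈ (g) iff g | f, i.e. iff the remainder of f on division by g is 0. Divide f by g (g is monic, so eliminate the leading term of the running remainder at each step):
  leading term x^2: subtract (x)·g(x) = x^2 - 3·x, leaving 1
The remainder r(x) = 1 ≠ 0 (and deg r < deg g), so g ∤ f, i.e. f ∉ (g).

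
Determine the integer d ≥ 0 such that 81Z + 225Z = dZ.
(81, 225) = (9); d = 9

In the PID Z, (a, b) is generated by gcd(a, b). Compute gcd(225, 81) with the extended Euclidean algorithm, tracking rows (r, s, t) with s·225 + t·81 = r:
  row A: (225, 1, 0)   [1·225 + 0·81 = 225]
  row B: (81, 0, 1)   [0·225 + 1·81 = 81]
  225 = 2·81 + 63   → row C = row A − 2·row B = (63, 1, −2)   [check: 1·225 − 2·81 = 63]
  81 = 1·63 + 18   → row D = row B − 1·row C = (18, −1, 3)   [check: −1·225 + 3·81 = 18]
  63 = 3·18 + 9   → row E = row C − 3·row D = (9, 4, −11)   [check: 4·225 − 11·81 = 9]
  18 = 2·9 + 0   → remainder 0, stop. gcd = 9 (last nonzero row E).
So gcd(81, 225) = 9, with Bézout identity 4·225 − 11·81 = 9. Containment (⊇): the Bézout identity exhibits 9 as an element of (81, 225), giving (9) ⊆ (81, 225). Containment (⊆): since 9 | 81 and 9 | 225 (81 = 9·9, 225 = 9·25), every Z-linear combination of 81 and 225 is divisible by 9, so (81, 225) ⊆ (9). Therefore (81, 225) = (9), d = 9.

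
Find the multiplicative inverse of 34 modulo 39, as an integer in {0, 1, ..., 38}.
34^(−1) ≡ 31 (mod 39)

Apply the extended Euclidean algorithm to (39, 34), tracking rows (r, s, t) with s·39 + t·34 = r. Each division r_prev = q·r_cur + r_new produces the new row as (previous row) − q·(current row):
  row A: (39, 1, 0)   [1·39 + 0·34 = 39]
  row B: (34, 0, 1)   [0·39 + 1·34 = 34]
  39 = 1·34 + 5   → row C = row A − 1·row B = (5, 1, −1)   [check: 1·39 − 1·34 = 5]
  34 = 6·5 + 4   → row D = row B − 6·row C = (4, −6, 7)   [check: −6·39 + 7·34 = 4]
  5 = 1·4 + 1   → row E = row C − 1·row D = (1, 7, −8)   [check: 7·39 − 8·34 = 1]
  4 = 4·1 + 0   → remainder 0, stop. gcd = 1 (last nonzero row E).
The gcd is 1, so 34 is invertible mod 39. The last nonzero row gives 7·39 − 8·34 = 1, so t = −8. So 34^(−1) ≡ −8 ≡ 31 (mod 39). Verify: 34 · 31 = 1054 ≡ 1 (mod 39). ✓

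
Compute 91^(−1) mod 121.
91^(−1) ≡ 4 (mod 121)

Apply the extended Euclidean algorithm to (121, 91), tracking rows (r, s, t) with s·121 + t·91 = r. Each division r_prev = q·r_cur + r_new produces the new row as (previous row) − q·(current row):
  row A: (121, 1, 0)   [1·121 + 0·91 = 121]
  row B: (91, 0, 1)   [0·121 + 1·91 = 91]
  121 = 1·91 + 30   → row C = row A − 1·row B = (30, 1, −1)   [check: 1·121 − 1·91 = 30]
  91 = 3·30 + 1   → row D = row B − 3·row C = (1, −3, 4)   [check: −3·121 + 4·91 = 1]
  30 = 30·1 + 0   → remainder 0, stop. gcd = 1 (last nonzero row D).
The gcd is 1, so 91 is invertible mod 121. The last nonzero row gives −3·121 + 4·91 = 1, so t = 4. So 91^(−1) ≡ 4 (mod 121). Verify: 91 · 4 = 364 ≡ 1 (mod 121). ✓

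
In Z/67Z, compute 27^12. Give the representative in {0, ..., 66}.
40

Use repeated squaring. Binary(12) = 1100. Walk through the bits of the exponent 12 left-to-right: at each bit after the leading one, square the running value, then multiply by 27 if the bit is 1 (always reducing mod 67):
  bit 1 = 1 (leading): start with 27.
  bit 2 = 1: square 27^2 = 729 ≡ 59; bit is 1, so multiply 59·27 = 1593 ≡ 52 (mod 67).
  bit 3 = 0: square 52^2 = 2704 ≡ 24 (mod 67).
  bit 4 = 0: square 24^2 = 576 ≡ 40 (mod 67).
Final value: 27^12 ≡ 40 (mod 67).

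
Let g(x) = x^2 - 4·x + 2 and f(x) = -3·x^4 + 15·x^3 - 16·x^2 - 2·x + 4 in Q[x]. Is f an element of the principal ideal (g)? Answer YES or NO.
YES

In Q[x] the ideal (g) consists of all multiples of g, so f ∈ (g) iff g | f, i.e. iff the remainder of f on division by g is 0. Divide f by g (g is monic, so eliminate the leading term of the running remainder at each step):
  leading term -3·x^4: subtract (-3·x^2)·g(x) = -3·x^4 + 12·x^3 - 6·x^2, leaving 3·x^3 - 10·x^2 - 2·x + 4
  leading term 3·x^3: subtract (3·x)·g(x) = 3·x^3 - 12·x^2 + 6·x, leaving 2·x^2 - 8·x + 4
  leading term 2·x^2: subtract (2)·g(x) = 2·x^2 - 8·x + 4, leaving 0
The remainder is 0, so f(x) = g(x) · h(x) with h(x) = -3·x^2 + 3·x + 2. Hence g | f, i.e. f ∈ (g).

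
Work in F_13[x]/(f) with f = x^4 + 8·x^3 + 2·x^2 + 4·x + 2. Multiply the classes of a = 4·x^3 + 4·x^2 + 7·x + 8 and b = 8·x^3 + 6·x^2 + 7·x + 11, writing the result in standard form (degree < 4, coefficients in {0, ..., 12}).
Multiply as integer polynomials: a · b = 32·x^6 + 56·x^5 + 108·x^4 + 178·x^3 + 141·x^2 + 133·x + 88. Reducing coefficients mod 13: a · b ≡ 6·x^6 + 4·x^5 + 4·x^4 + 9·x^3 + 11·x^2 + 3·x + 10. Now divide by f(x) = x^4 + 8·x^3 + 2·x^2 + 4·x + 2 in F_13[x], eliminating the leading term at each step:
  leading term 6·x^6: subtract (6·x^2)·f(x) = 6·x^6 + 9·x^5 + 12·x^4 + 11·x^3 + 12·x^2, leaving 8·x^5 + 5·x^4 + 11·x^3 + 12·x^2 + 3·x + 10 (coefficients mod 13)
  leading term 8·x^5: subtract (8·x)·f(x) = 8·x^5 + 12·x^4 + 3·x^3 + 6·x^2 + 3·x, leaving 6·x^4 + 8·x^3 + 6·x^2 + 10 (coefficients mod 13)
  leading term 6·x^4: subtract (6)·f(x) = 6·x^4 + 9·x^3 + 12·x^2 + 11·x + 12, leaving 12·x^3 + 7·x^2 + 2·x + 11 (coefficients mod 13)
The degree is now < 4, so this is the remainder. Hence a · b ≡ 12·x^3 + 7·x^2 + 2·x + 11 in F_13[x]/(f).

Final answer: a · b ≡ 12·x^3 + 7·x^2 + 2·x + 11 (mod f(x))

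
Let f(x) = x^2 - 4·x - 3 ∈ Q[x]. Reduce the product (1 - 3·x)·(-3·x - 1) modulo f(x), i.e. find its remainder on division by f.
First multiply in Q[x] without reducing: a · b = 9·x^2 - 1. Now divide by f(x) = x^2 - 4·x - 3, eliminating the leading term at each step:
  leading term 9·x^2: subtract (9)·f(x) = 9·x^2 - 36·x - 27, leaving 36·x + 26
The degree is now < 2, so this is the remainder. Hence a · b ≡ 36·x + 26 in Q[x]/(f).

Final answer: a · b ≡ 36·x + 26 (mod f(x))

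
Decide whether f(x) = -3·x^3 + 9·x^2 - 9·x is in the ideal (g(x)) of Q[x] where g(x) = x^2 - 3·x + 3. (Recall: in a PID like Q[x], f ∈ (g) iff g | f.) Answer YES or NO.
In Q[x] the ideal (g) consists of all multiples of g, so f ∈ (g) iff g | f, i.e. iff the remainder of f on division by g is 0. Divide f by g (g is monic, so eliminate the leading term of the running remainder at each step):
  leading term -3·x^3: subtract (-3·x)·g(x) = -3·x^3 + 9·x^2 - 9·x, leaving 0
The remainder is 0, so f(x) = g(x) · h(x) with h(x) = -3·x. Hence g | f, i.e. f ∈ (g).

Final answer: YES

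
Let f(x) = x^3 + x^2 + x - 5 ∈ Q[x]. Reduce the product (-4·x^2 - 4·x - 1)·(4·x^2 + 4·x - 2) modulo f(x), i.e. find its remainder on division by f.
First multiply in Q[x] without reducing: a · b = -16·x^4 - 32·x^3 - 12·x^2 + 4·x + 2. Now divide by f(x) = x^3 + x^2 + x - 5, eliminating the leading term at each step:
  leading term -16·x^4: subtract (-16·x)·f(x) = -16·x^4 - 16·x^3 - 16·x^2 + 80·x, leaving -16·x^3 + 4·x^2 - 76·x + 2
  leading term -16·x^3: subtract (-16)·f(x) = -16·x^3 - 16·x^2 - 16·x + 80, leaving 20·x^2 - 60·x - 78
The degree is now < 3, so this is the remainder. Hence a · b ≡ 20·x^2 - 60·x - 78 in Q[x]/(f).

Final answer: a · b ≡ 20·x^2 - 60·x - 78 (mod f(x))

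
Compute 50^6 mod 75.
Use repeated squaring. Binary(6) = 110. Walk through the bits of the exponent 6 left-to-right: at each bit after the leading one, square the running value, then multiply by 50 if the bit is 1 (always reducing mod 75):
  bit 1 = 1 (leading): start with 50.
  bit 2 = 1: square 50^2 = 2500 ≡ 25; bit is 1, so multiply 25·50 = 1250 ≡ 50 (mod 75).
  bit 3 = 0: square 50^2 = 2500 ≡ 25 (mod 75).
Final value: 50^6 ≡ 25 (mod 75).

Final answer: 25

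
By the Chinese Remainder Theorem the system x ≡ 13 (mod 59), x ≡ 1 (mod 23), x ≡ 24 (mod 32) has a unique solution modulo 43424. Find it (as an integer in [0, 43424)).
The moduli 59, 23, 32 are pairwise coprime, so by the CRT there is a unique solution mod 59·23·32 = 43424.
Solve by successive substitution. Start with x ≡ 13 (mod 59).
  Combine with x ≡ 1 (mod 23): write x = 13 + 59·t and require 13 + 59·t ≡ 1 (mod 23), i.e. 59·t ≡ 1 − 13 ≡ 11 (mod 23). Since 59^(−1) ≡ 16 (mod 23) (59 ≡ 13 (mod 23)), t ≡ 16·11 ≡ 15 (mod 23). So x ≡ 13 + 59·15 = 898 (mod 1357).
  Combine with x ≡ 24 (mod 32): write x = 898 + 1357·t and require 898 + 1357·t ≡ 24 (mod 32), i.e. 1357·t ≡ 24 − 898 ≡ 22 (mod 32). Since 1357^(−1) ≡ 5 (mod 32) (1357 ≡ 13 (mod 32)), t ≡ 5·22 ≡ 14 (mod 32). So x ≡ 898 + 1357·14 = 19896 (mod 43424).
Unique solution in [0, 43424): x = 19896.

Final answer: x ≡ 19896 (mod 43424); the representative in [0, 43424) is 19896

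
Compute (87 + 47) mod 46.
Reduce the summands first: 87 ≡ 41, 47 ≡ 1 (mod 46), so 87 + 47 ≡ 41 + 1 (mod 46). 41 + 1 = 42; 42 = 0·46 + 42, so (87 + 47) mod 46 = 42.

Final answer: 42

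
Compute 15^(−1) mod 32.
Apply the extended Euclidean algorithm to (32, 15), tracking rows (r, s, t) with s·32 + t·15 = r. Each division r_prev = q·r_cur + r_new produces the new row as (previous row) − q·(current row):
  row A: (32, 1, 0)   [1·32 + 0·15 = 32]
  row B: (15, 0, 1)   [0·32 + 1·15 = 15]
  32 = 2·15 + 2   → row C = row A − 2·row B = (2, 1, −2)   [check: 1·32 − 2·15 = 2]
  15 = 7·2 + 1   → row D = row B − 7·row C = (1, −7, 15)   [check: −7·32 + 15·15 = 1]
  2 = 2·1 + 0   → remainder 0, stop. gcd = 1 (last nonzero row D).
The gcd is 1, so 15 is invertible mod 32. The last nonzero row gives −7·32 + 15·15 = 1, so t = 15. So 15^(−1) ≡ 15 (mod 32). Verify: 15 · 15 = 225 ≡ 1 (mod 32). ✓

Final answer: 15^(−1) ≡ 15 (mod 32)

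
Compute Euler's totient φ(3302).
φ(3302) = 1512

φ is multiplicative, with φ(p^e) = p^e − p^(e−1). Factorise 3302 = 2 · 13 · 127. Then
  φ(3302) = (2 − 1) · (13 − 1) · (127 − 1) = 1 · 12 · 126 = 1512.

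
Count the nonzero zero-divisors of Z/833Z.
Z/833Z has 160 nonzero zero-divisors

In Z/833Z each nonzero element is either a unit (gcd with 833 is 1) or a zero-divisor (gcd > 1). The number of units is φ(833): factorise 833 = 7^2 · 17, so φ(833) = (7^2 − 7^1) · (17 − 1) = 42 · 16 = 672. The nonzero elements number 833 − 1 = 832. Hence the nonzero zero-divisors number 832 − 672 = 160.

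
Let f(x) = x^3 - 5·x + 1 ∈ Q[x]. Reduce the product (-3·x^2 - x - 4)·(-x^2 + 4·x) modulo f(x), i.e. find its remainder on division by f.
First multiply in Q[x] without reducing: a · b = 3·x^4 - 11·x^3 - 16·x. Now divide by f(x) = x^3 - 5·x + 1, eliminating the leading term at each step:
  leading term 3·x^4: subtract (3·x)·f(x) = 3·x^4 - 15·x^2 + 3·x, leaving -11·x^3 + 15·x^2 - 19·x
  leading term -11·x^3: subtract (-11)·f(x) = -11·x^3 + 55·x - 11, leaving 15·x^2 - 74·x + 11
The degree is now < 3, so this is the remainder. Hence a · b ≡ 15·x^2 - 74·x + 11 in Q[x]/(f).

Final answer: a · b ≡ 15·x^2 - 74·x + 11 (mod f(x))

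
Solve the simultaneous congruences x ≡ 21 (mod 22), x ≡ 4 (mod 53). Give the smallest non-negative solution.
x ≡ 1011 (mod 1166); the representative in [0, 1166) is 1011

The moduli 22, 53 are pairwise coprime, so by the CRT there is a unique solution mod 22·53 = 1166.
Solve by successive substitution. Start with x ≡ 21 (mod 22).
  Combine with x ≡ 4 (mod 53): write x = 21 + 22·t and require 21 + 22·t ≡ 4 (mod 53), i.e. 22·t ≡ 4 − 21 ≡ 36 (mod 53). Since 22^(−1) ≡ 41 (mod 53), t ≡ 41·36 ≡ 45 (mod 53). So x ≡ 21 + 22·45 = 1011 (mod 1166).
Unique solution in [0, 1166): x = 1011.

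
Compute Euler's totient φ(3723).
φ(3723) = 2304

φ is multiplicative, with φ(p^e) = p^e − p^(e−1). Factorise 3723 = 3 · 17 · 73. Then
  φ(3723) = (3 − 1) · (17 − 1) · (73 − 1) = 2 · 16 · 72 = 2304.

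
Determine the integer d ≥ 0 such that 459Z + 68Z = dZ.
(459, 68) = (17); d = 17

In the PID Z, (a, b) is generated by gcd(a, b). Compute gcd(459, 68) with the extended Euclidean algorithm, tracking rows (r, s, t) with s·459 + t·68 = r:
  row A: (459, 1, 0)   [1·459 + 0·68 = 459]
  row B: (68, 0, 1)   [0·459 + 1·68 = 68]
  459 = 6·68 + 51   → row C = row A − 6·row B = (51, 1, −6)   [check: 1·459 − 6·68 = 51]
  68 = 1·51 + 17   → row D = row B − 1·row C = (17, −1, 7)   [check: −1·459 + 7·68 = 17]
  51 = 3·17 + 0   → remainder 0, stop. gcd = 17 (last nonzero row D).
So gcd(459, 68) = 17, with Bézout identity −1·459 + 7·68 = 17. Containment (⊇): the Bézout identity exhibits 17 as an element of (459, 68), giving (17) ⊆ (459, 68). Containment (⊆): since 17 | 459 and 17 | 68 (459 = 17·27, 68 = 17·4), every Z-linear combination of 459 and 68 is divisible by 17, so (459, 68) ⊆ (17). Therefore (459, 68) = (17), d = 17.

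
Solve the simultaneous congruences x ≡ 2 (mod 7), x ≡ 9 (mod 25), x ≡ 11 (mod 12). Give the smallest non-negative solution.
x ≡ 359 (mod 2100); the representative in [0, 2100) is 359

The moduli 7, 25, 12 are pairwise coprime, so by the CRT there is a unique solution mod 7·25·12 = 2100.
Solve by successive substitution. Start with x ≡ 2 (mod 7).
  Combine with x ≡ 9 (mod 25): write x = 2 + 7·t and require 2 + 7·t ≡ 9 (mod 25), i.e. 7·t ≡ 9 − 2 ≡ 7 (mod 25). Since 7^(−1) ≡ 18 (mod 25), t ≡ 18·7 ≡ 1 (mod 25). So x ≡ 2 + 7·1 = 9 (mod 175).
  Combine with x ≡ 11 (mod 12): write x = 9 + 175·t and require 9 + 175·t ≡ 11 (mod 12), i.e. 175·t ≡ 11 − 9 ≡ 2 (mod 12). Since 175^(−1) ≡ 7 (mod 12) (175 ≡ 7 (mod 12)), t ≡ 7·2 ≡ 2 (mod 12). So x ≡ 9 + 175·2 = 359 (mod 2100).
Unique solution in [0, 2100): x = 359.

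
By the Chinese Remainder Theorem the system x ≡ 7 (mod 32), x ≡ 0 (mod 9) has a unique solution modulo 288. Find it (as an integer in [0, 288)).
The moduli 32, 9 are pairwise coprime, so by the CRT there is a unique solution mod 32·9 = 288.
Solve by successive substitution. Start with x ≡ 7 (mod 32).
  Combine with x ≡ 0 (mod 9): write x = 7 + 32·t and require 7 + 32·t ≡ 0 (mod 9), i.e. 32·t ≡ 0 − 7 ≡ 2 (mod 9). Since 32^(−1) ≡ 2 (mod 9) (32 ≡ 5 (mod 9)), t ≡ 2·2 ≡ 4 (mod 9). So x ≡ 7 + 32·4 = 135 (mod 288).
Unique solution in [0, 288): x = 135.

Final answer: x ≡ 135 (mod 288); the representative in [0, 288) is 135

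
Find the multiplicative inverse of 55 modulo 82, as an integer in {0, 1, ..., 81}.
55^(−1) ≡ 3 (mod 82)

Apply the extended Euclidean algorithm to (82, 55), tracking rows (r, s, t) with s·82 + t·55 = r. Each division r_prev = q·r_cur + r_new produces the new row as (previous row) − q·(current row):
  row A: (82, 1, 0)   [1·82 + 0·55 = 82]
  row B: (55, 0, 1)   [0·82 + 1·55 = 55]
  82 = 1·55 + 27   → row C = row A − 1·row B = (27, 1, −1)   [check: 1·82 − 1·55 = 27]
  55 = 2·27 + 1   → row D = row B − 2·row C = (1, −2, 3)   [check: −2·82 + 3·55 = 1]
  27 = 27·1 + 0   → remainder 0, stop. gcd = 1 (last nonzero row D).
The gcd is 1, so 55 is invertible mod 82. The last nonzero row gives −2·82 + 3·55 = 1, so t = 3. So 55^(−1) ≡ 3 (mod 82). Verify: 55 · 3 = 165 ≡ 1 (mod 82). ✓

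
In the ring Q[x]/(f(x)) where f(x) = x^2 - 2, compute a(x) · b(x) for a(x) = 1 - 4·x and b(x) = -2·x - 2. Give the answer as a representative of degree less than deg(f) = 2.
First multiply in Q[x] without reducing: a · b = 8·x^2 + 6·x - 2. Now divide by f(x) = x^2 - 2, eliminating the leading term at each step:
  leading term 8·x^2: subtract (8)·f(x) = 8·x^2 - 16, leaving 6·x + 14
The degree is now < 2, so this is the remainder. Hence a · b ≡ 6·x + 14 in Q[x]/(f).

Final answer: a · b ≡ 6·x + 14 (mod f(x))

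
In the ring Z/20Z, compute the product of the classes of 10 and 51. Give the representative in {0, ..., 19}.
10

Reduce the factors first: 51 ≡ 11 (mod 20), so 10 · 51 ≡ 10 · 11 (mod 20). 10 · 11 = 110. Dividing by 20: 110 = 5·20 + 10. So (10 · 51) mod 20 = 10.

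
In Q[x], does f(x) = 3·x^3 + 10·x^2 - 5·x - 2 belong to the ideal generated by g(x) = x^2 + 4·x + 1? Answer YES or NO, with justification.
In Q[x] the ideal (g) consists of all multiples of g, so f ∈ (g) iff g | f, i.e. iff the remainder of f on division by g is 0. Divide f by g (g is monic, so eliminate the leading term of the running remainder at each step):
  leading term 3·x^3: subtract (3·x)·g(x) = 3·x^3 + 12·x^2 + 3·x, leaving -2·x^2 - 8·x - 2
  leading term -2·x^2: subtract (-2)·g(x) = -2·x^2 - 8·x - 2, leaving 0
The remainder is 0, so f(x) = g(x) · h(x) with h(x) = 3·x - 2. Hence g | f, i.e. f ∈ (g).

Final answer: YES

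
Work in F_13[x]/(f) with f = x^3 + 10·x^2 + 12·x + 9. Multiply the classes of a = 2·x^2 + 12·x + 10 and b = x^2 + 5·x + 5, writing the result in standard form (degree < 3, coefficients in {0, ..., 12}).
a · b ≡ 10·x^2 + 3·x + 6 (mod f(x))

Multiply as integer polynomials: a · b = 2·x^4 + 22·x^3 + 80·x^2 + 110·x + 50. Reducing coefficients mod 13: a · b ≡ 2·x^4 + 9·x^3 + 2·x^2 + 6·x + 11. Now divide by f(x) = x^3 + 10·x^2 + 12·x + 9 in F_13[x], eliminating the leading term at each step:
  leading term 2·x^4: subtract (2·x)·f(x) = 2·x^4 + 7·x^3 + 11·x^2 + 5·x, leaving 2·x^3 + 4·x^2 + x + 11 (coefficients mod 13)
  leading term 2·x^3: subtract (2)·f(x) = 2·x^3 + 7·x^2 + 11·x + 5, leaving 10·x^2 + 3·x + 6 (coefficients mod 13)
The degree is now < 3, so this is the remainder. Hence a · b ≡ 10·x^2 + 3·x + 6 in F_13[x]/(f).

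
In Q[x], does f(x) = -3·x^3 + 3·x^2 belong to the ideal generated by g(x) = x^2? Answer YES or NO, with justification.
In Q[x] the ideal (g) consists of all multiples of g, so f ∈ (g) iff g | f, i.e. iff the remainder of f on division by g is 0. Divide f by g (g is monic, so eliminate the leading term of the running remainder at each step):
  leading term -3·x^3: subtract (-3·x)·g(x) = -3·x^3, leaving 3·x^2
  leading term 3·x^2: subtract (3)·g(x) = 3·x^2, leaving 0
The remainder is 0, so f(x) = g(x) · h(x) with h(x) = 3 - 3·x. Hence g | f, i.e. f ∈ (g).

Final answer: YES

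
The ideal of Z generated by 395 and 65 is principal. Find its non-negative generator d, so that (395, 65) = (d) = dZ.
(395, 65) = (5); d = 5

In the PID Z, (a, b) is generated by gcd(a, b). Compute gcd(395, 65) with the extended Euclidean algorithm, tracking rows (r, s, t) with s·395 + t·65 = r:
  row A: (395, 1, 0)   [1·395 + 0·65 = 395]
  row B: (65, 0, 1)   [0·395 + 1·65 = 65]
  395 = 6·65 + 5   → row C = row A − 6·row B = (5, 1, −6)   [check: 1·395 − 6·65 = 5]
  65 = 13·5 + 0   → remainder 0, stop. gcd = 5 (last nonzero row C).
So gcd(395, 65) = 5, with Bézout identity 1·395 − 6·65 = 5. Containment (⊇): the Bézout identity exhibits 5 as an element of (395, 65), giving (5) ⊆ (395, 65). Containment (⊆): since 5 | 395 and 5 | 65 (395 = 5·79, 65 = 5·13), every Z-linear combination of 395 and 65 is divisible by 5, so (395, 65) ⊆ (5). Therefore (395, 65) = (5), d = 5.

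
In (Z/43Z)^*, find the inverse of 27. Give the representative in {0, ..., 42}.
27^(−1) ≡ 8 (mod 43)

Apply the extended Euclidean algorithm to (43, 27), tracking rows (r, s, t) with s·43 + t·27 = r. Each division r_prev = q·r_cur + r_new produces the new row as (previous row) − q·(current row):
  row A: (43, 1, 0)   [1·43 + 0·27 = 43]
  row B: (27, 0, 1)   [0·43 + 1·27 = 27]
  43 = 1·27 + 16   → row C = row A − 1·row B = (16, 1, −1)   [check: 1·43 − 1·27 = 16]
  27 = 1·16 + 11   → row D = row B − 1·row C = (11, −1, 2)   [check: −1·43 + 2·27 = 11]
  16 = 1·11 + 5   → row E = row C − 1·row D = (5, 2, −3)   [check: 2·43 − 3·27 = 5]
  11 = 2·5 + 1   → row F = row D − 2·row E = (1, −5, 8)   [check: −5·43 + 8·27 = 1]
  5 = 5·1 + 0   → remainder 0, stop. gcd = 1 (last nonzero row F).
The gcd is 1, so 27 is invertible mod 43. The last nonzero row gives −5·43 + 8·27 = 1, so t = 8. So 27^(−1) ≡ 8 (mod 43). Verify: 27 · 8 = 216 ≡ 1 (mod 43). ✓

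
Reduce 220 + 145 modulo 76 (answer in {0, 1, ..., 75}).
Reduce the summands first: 220 ≡ 68, 145 ≡ 69 (mod 76), so 220 + 145 ≡ 68 + 69 (mod 76). 68 + 69 = 137; 137 = 1·76 + 61, so (220 + 145) mod 76 = 61.

Final answer: 61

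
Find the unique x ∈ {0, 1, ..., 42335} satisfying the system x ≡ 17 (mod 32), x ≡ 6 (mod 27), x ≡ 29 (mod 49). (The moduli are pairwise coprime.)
x ≡ 40209 (mod 42336); the representative in [0, 42336) is 40209

The moduli 32, 27, 49 are pairwise coprime, so by the CRT there is a unique solution mod 32·27·49 = 42336.
Solve by successive substitution. Start with x ≡ 17 (mod 32).
  Combine with x ≡ 6 (mod 27): write x = 17 + 32·t and require 17 + 32·t ≡ 6 (mod 27), i.e. 32·t ≡ 6 − 17 ≡ 16 (mod 27). Since 32^(−1) ≡ 11 (mod 27) (32 ≡ 5 (mod 27)), t ≡ 11·16 ≡ 14 (mod 27). So x ≡ 17 + 32·14 = 465 (mod 864).
  Combine with x ≡ 29 (mod 49): write x = 465 + 864·t and require 465 + 864·t ≡ 29 (mod 49), i.e. 864·t ≡ 29 − 465 ≡ 5 (mod 49). Since 864^(−1) ≡ 19 (mod 49) (864 ≡ 31 (mod 49)), t ≡ 19·5 ≡ 46 (mod 49). So x ≡ 465 + 864·46 = 40209 (mod 42336).
Unique solution in [0, 42336): x = 40209.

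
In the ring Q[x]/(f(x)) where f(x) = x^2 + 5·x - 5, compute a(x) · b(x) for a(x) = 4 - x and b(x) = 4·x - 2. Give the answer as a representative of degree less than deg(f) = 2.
a · b ≡ 38·x - 28 (mod f(x))

First multiply in Q[x] without reducing: a · b = -4·x^2 + 18·x - 8. Now divide by f(x) = x^2 + 5·x - 5, eliminating the leading term at each step:
  leading term -4·x^2: subtract (-4)·f(x) = -4·x^2 - 20·x + 20, leaving 38·x - 28
The degree is now < 2, so this is the remainder. Hence a · b ≡ 38·x - 28 in Q[x]/(f).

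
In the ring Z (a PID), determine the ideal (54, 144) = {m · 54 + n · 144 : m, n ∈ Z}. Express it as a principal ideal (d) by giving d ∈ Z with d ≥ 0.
(54, 144) = (18); d = 18

In the PID Z, (a, b) is generated by gcd(a, b). Compute gcd(144, 54) with the extended Euclidean algorithm, tracking rows (r, s, t) with s·144 + t·54 = r:
  row A: (144, 1, 0)   [1·144 + 0·54 = 144]
  row B: (54, 0, 1)   [0·144 + 1·54 = 54]
  144 = 2·54 + 36   → row C = row A − 2·row B = (36, 1, −2)   [check: 1·144 − 2·54 = 36]
  54 = 1·36 + 18   → row D = row B − 1·row C = (18, −1, 3)   [check: −1·144 + 3·54 = 18]
  36 = 2·18 + 0   → remainder 0, stop. gcd = 18 (last nonzero row D).
So gcd(54, 144) = 18, with Bézout identity −1·144 + 3·54 = 18. Containment (⊇): the Bézout identity exhibits 18 as an element of (54, 144), giving (18) ⊆ (54, 144). Containment (⊆): since 18 | 54 and 18 | 144 (54 = 18·3, 144 = 18·8), every Z-linear combination of 54 and 144 is divisible by 18, so (54, 144) ⊆ (18). Therefore (54, 144) = (18), d = 18.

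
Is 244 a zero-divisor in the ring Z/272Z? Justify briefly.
gcd(244, 272) = 4 > 1, so 244 is not a unit in Z/272Z. In Z/nZ every nonzero non-unit is a zero-divisor: explicitly, take b = 272/gcd = 68 ≠ 0 (mod 272); then 244·68 = 16592 = 61·272, i.e. 244·68 ≡ 0 (mod 272). So 244 is a zero-divisor.

Final answer: YES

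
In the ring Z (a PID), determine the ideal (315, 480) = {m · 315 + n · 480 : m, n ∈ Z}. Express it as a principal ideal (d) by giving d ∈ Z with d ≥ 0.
(315, 480) = (15); d = 15

In the PID Z, (a, b) is generated by gcd(a, b). Compute gcd(480, 315) with the extended Euclidean algorithm, tracking rows (r, s, t) with s·480 + t·315 = r:
  row A: (480, 1, 0)   [1·480 + 0·315 = 480]
  row B: (315, 0, 1)   [0·480 + 1·315 = 315]
  480 = 1·315 + 165   → row C = row A − 1·row B = (165, 1, −1)   [check: 1·480 − 1·315 = 165]
  315 = 1·165 + 150   → row D = row B − 1·row C = (150, −1, 2)   [check: −1·480 + 2·315 = 150]
  165 = 1·150 + 15   → row E = row C − 1·row D = (15, 2, −3)   [check: 2·480 − 3·315 = 15]
  150 = 10·15 + 0   → remainder 0, stop. gcd = 15 (last nonzero row E).
So gcd(315, 480) = 15, with Bézout identity 2·480 − 3·315 = 15. Containment (⊇): the Bézout identity exhibits 15 as an element of (315, 480), giving (15) ⊆ (315, 480). Containment (⊆): since 15 | 315 and 15 | 480 (315 = 15·21, 480 = 15·32), every Z-linear combination of 315 and 480 is divisible by 15, so (315, 480) ⊆ (15). Therefore (315, 480) = (15), d = 15.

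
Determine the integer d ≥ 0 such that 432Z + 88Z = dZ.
In the PID Z, (a, b) is generated by gcd(a, b). Compute gcd(432, 88) with the extended Euclidean algorithm, tracking rows (r, s, t) with s·432 + t·88 = r:
  row A: (432, 1, 0)   [1·432 + 0·88 = 432]
  row B: (88, 0, 1)   [0·432 + 1·88 = 88]
  432 = 4·88 + 80   → row C = row A − 4·row B = (80, 1, −4)   [check: 1·432 − 4·88 = 80]
  88 = 1·80 + 8   → row D = row B − 1·row C = (8, −1, 5)   [check: −1·432 + 5·88 = 8]
  80 = 10·8 + 0   → remainder 0, stop. gcd = 8 (last nonzero row D).
So gcd(432, 88) = 8, with Bézout identity −1·432 + 5·88 = 8. Containment (⊇): the Bézout identity exhibits 8 as an element of (432, 88), giving (8) ⊆ (432, 88). Containment (⊆): since 8 | 432 and 8 | 88 (432 = 8·54, 88 = 8·11), every Z-linear combination of 432 and 88 is divisible by 8, so (432, 88) ⊆ (8). Therefore (432, 88) = (8), d = 8.

Final answer: (432, 88) = (8); d = 8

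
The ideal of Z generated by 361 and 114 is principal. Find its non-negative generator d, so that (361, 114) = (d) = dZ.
In the PID Z, (a, b) is generated by gcd(a, b). Compute gcd(361, 114) with the extended Euclidean algorithm, tracking rows (r, s, t) with s·361 + t·114 = r:
  row A: (361, 1, 0)   [1·361 + 0·114 = 361]
  row B: (114, 0, 1)   [0·361 + 1·114 = 114]
  361 = 3·114 + 19   → row C = row A − 3·row B = (19, 1, −3)   [check: 1·361 − 3·114 = 19]
  114 = 6·19 + 0   → remainder 0, stop. gcd = 19 (last nonzero row C).
So gcd(361, 114) = 19, with Bézout identity 1·361 − 3·114 = 19. Containment (⊇): the Bézout identity exhibits 19 as an element of (361, 114), giving (19) ⊆ (361, 114). Containment (⊆): since 19 | 361 and 19 | 114 (361 = 19·19, 114 = 19·6), every Z-linear combination of 361 and 114 is divisible by 19, so (361, 114) ⊆ (19). Therefore (361, 114) = (19), d = 19.

Final answer: (361, 114) = (19); d = 19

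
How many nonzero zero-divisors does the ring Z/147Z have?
Z/147Z has 62 nonzero zero-divisors

In Z/147Z each nonzero element is either a unit (gcd with 147 is 1) or a zero-divisor (gcd > 1). The number of units is φ(147): factorise 147 = 3 · 7^2, so φ(147) = (3 − 1) · (7^2 − 7^1) = 2 · 42 = 84. The nonzero elements number 147 − 1 = 146. Hence the nonzero zero-divisors number 146 − 84 = 62.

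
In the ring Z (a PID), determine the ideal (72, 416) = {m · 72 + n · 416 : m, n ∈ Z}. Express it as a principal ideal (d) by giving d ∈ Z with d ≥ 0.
In the PID Z, (a, b) is generated by gcd(a, b). Compute gcd(416, 72) with the extended Euclidean algorithm, tracking rows (r, s, t) with s·416 + t·72 = r:
  row A: (416, 1, 0)   [1·416 + 0·72 = 416]
  row B: (72, 0, 1)   [0·416 + 1·72 = 72]
  416 = 5·72 + 56   → row C = row A − 5·row B = (56, 1, −5)   [check: 1·416 − 5·72 = 56]
  72 = 1·56 + 16   → row D = row B − 1·row C = (16, −1, 6)   [check: −1·416 + 6·72 = 16]
  56 = 3·16 + 8   → row E = row C − 3·row D = (8, 4, −23)   [check: 4·416 − 23·72 = 8]
  16 = 2·8 + 0   → remainder 0, stop. gcd = 8 (last nonzero row E).
So gcd(72, 416) = 8, with Bézout identity 4·416 − 23·72 = 8. Containment (⊇): the Bézout identity exhibits 8 as an element of (72, 416), giving (8) ⊆ (72, 416). Containment (⊆): since 8 | 72 and 8 | 416 (72 = 8·9, 416 = 8·52), every Z-linear combination of 72 and 416 is divisible by 8, so (72, 416) ⊆ (8). Therefore (72, 416) = (8), d = 8.

Final answer: (72, 416) = (8); d = 8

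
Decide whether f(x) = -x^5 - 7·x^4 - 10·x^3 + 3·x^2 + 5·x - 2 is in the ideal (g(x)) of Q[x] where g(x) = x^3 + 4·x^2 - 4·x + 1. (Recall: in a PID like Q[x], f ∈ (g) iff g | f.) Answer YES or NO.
YES

In Q[x] the ideal (g) consists of all multiples of g, so f ∈ (g) iff g | f, i.e. iff the remainder of f on division by g is 0. Divide f by g (g is monic, so eliminate the leading term of the running remainder at each step):
  leading term -x^5: subtract (-x^2)·g(x) = -x^5 - 4·x^4 + 4·x^3 - x^2, leaving -3·x^4 - 14·x^3 + 4·x^2 + 5·x - 2
  leading term -3·x^4: subtract (-3·x)·g(x) = -3·x^4 - 12·x^3 + 12·x^2 - 3·x, leaving -2·x^3 - 8·x^2 + 8·x - 2
  leading term -2·x^3: subtract (-2)·g(x) = -2·x^3 - 8·x^2 + 8·x - 2, leaving 0
The remainder is 0, so f(x) = g(x) · h(x) with h(x) = -x^2 - 3·x - 2. Hence g | f, i.e. f ∈ (g).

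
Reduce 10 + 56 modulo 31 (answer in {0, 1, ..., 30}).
Reduce the summands first: 56 ≡ 25 (mod 31), so 10 + 56 ≡ 10 + 25 (mod 31). 10 + 25 = 35; 35 = 1·31 + 4, so (10 + 56) mod 31 = 4.

Final answer: 4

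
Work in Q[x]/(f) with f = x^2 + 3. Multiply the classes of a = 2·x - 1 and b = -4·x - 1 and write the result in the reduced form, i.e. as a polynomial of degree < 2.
a · b ≡ 2·x + 25 (mod f(x))

First multiply in Q[x] without reducing: a · b = -8·x^2 + 2·x + 1. Now divide by f(x) = x^2 + 3, eliminating the leading term at each step:
  leading term -8·x^2: subtract (-8)·f(x) = -8·x^2 - 24, leaving 2·x + 25
The degree is now < 2, so this is the remainder. Hence a · b ≡ 2·x + 25 in Q[x]/(f).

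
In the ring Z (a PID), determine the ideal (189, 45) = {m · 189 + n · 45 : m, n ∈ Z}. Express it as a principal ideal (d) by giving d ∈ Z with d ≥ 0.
In the PID Z, (a, b) is generated by gcd(a, b). Compute gcd(189, 45) with the extended Euclidean algorithm, tracking rows (r, s, t) with s·189 + t·45 = r:
  row A: (189, 1, 0)   [1·189 + 0·45 = 189]
  row B: (45, 0, 1)   [0·189 + 1·45 = 45]
  189 = 4·45 + 9   → row C = row A − 4·row B = (9, 1, −4)   [check: 1·189 − 4·45 = 9]
  45 = 5·9 + 0   → remainder 0, stop. gcd = 9 (last nonzero row C).
So gcd(189, 45) = 9, with Bézout identity 1·189 − 4·45 = 9. Containment (⊇): the Bézout identity exhibits 9 as an element of (189, 45), giving (9) ⊆ (189, 45). Containment (⊆): since 9 | 189 and 9 | 45 (189 = 9·21, 45 = 9·5), every Z-linear combination of 189 and 45 is divisible by 9, so (189, 45) ⊆ (9). Therefore (189, 45) = (9), d = 9.

Final answer: (189, 45) = (9); d = 9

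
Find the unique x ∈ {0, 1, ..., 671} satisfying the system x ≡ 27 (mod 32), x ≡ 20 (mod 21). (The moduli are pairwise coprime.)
The moduli 32, 21 are pairwise coprime, so by the CRT there is a unique solution mod 32·21 = 672.
Solve by successive substitution. Start with x ≡ 27 (mod 32).
  Combine with x ≡ 20 (mod 21): write x = 27 + 32·t and require 27 + 32·t ≡ 20 (mod 21), i.e. 32·t ≡ 20 − 27 ≡ 14 (mod 21). Since 32^(−1) ≡ 2 (mod 21) (32 ≡ 11 (mod 21)), t ≡ 2·14 ≡ 7 (mod 21). So x ≡ 27 + 32·7 = 251 (mod 672).
Unique solution in [0, 672): x = 251.

Final answer: x ≡ 251 (mod 672); the representative in [0, 672) is 251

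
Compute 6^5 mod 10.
6

Use repeated squaring. Binary(5) = 101. Walk through the bits of the exponent 5 left-to-right: at each bit after the leading one, square the running value, then multiply by 6 if the bit is 1 (always reducing mod 10):
  bit 1 = 1 (leading): start with 6.
  bit 2 = 0: square 6^2 = 36 ≡ 6 (mod 10).
  bit 3 = 1: square 6^2 = 36 ≡ 6; bit is 1, so multiply 6·6 = 36 ≡ 6 (mod 10).
Final value: 6^5 ≡ 6 (mod 10).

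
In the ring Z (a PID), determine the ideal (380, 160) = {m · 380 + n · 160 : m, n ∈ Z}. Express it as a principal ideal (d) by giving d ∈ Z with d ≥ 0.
(380, 160) = (20); d = 20

In the PID Z, (a, b) is generated by gcd(a, b). Compute gcd(380, 160) with the extended Euclidean algorithm, tracking rows (r, s, t) with s·380 + t·160 = r:
  row A: (380, 1, 0)   [1·380 + 0·160 = 380]
  row B: (160, 0, 1)   [0·380 + 1·160 = 160]
  380 = 2·160 + 60   → row C = row A − 2·row B = (60, 1, −2)   [check: 1·380 − 2·160 = 60]
  160 = 2·60 + 40   → row D = row B − 2·row C = (40, −2, 5)   [check: −2·380 + 5·160 = 40]
  60 = 1·40 + 20   → row E = row C − 1·row D = (20, 3, −7)   [check: 3·380 − 7·160 = 20]
  40 = 2·20 + 0   → remainder 0, stop. gcd = 20 (last nonzero row E).
So gcd(380, 160) = 20, with Bézout identity 3·380 − 7·160 = 20. Containment (⊇): the Bézout identity exhibits 20 as an element of (380, 160), giving (20) ⊆ (380, 160). Containment (⊆): since 20 | 380 and 20 | 160 (380 = 20·19, 160 = 20·8), every Z-linear combination of 380 and 160 is divisible by 20, so (380, 160) ⊆ (20). Therefore (380, 160) = (20), d = 20.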